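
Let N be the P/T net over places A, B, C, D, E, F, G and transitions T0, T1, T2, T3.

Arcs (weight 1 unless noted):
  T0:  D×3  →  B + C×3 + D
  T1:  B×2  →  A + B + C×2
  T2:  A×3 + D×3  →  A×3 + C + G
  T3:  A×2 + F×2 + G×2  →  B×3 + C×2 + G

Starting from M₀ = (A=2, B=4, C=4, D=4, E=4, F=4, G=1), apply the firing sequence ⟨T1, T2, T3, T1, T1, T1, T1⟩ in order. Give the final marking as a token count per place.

step 1: fire T1:  (A=2, B=4, C=4, D=4, E=4, F=4, G=1) → (A=3, B=3, C=6, D=4, E=4, F=4, G=1)
step 2: fire T2:  (A=3, B=3, C=6, D=4, E=4, F=4, G=1) → (A=3, B=3, C=7, D=1, E=4, F=4, G=2)
step 3: fire T3:  (A=3, B=3, C=7, D=1, E=4, F=4, G=2) → (A=1, B=6, C=9, D=1, E=4, F=2, G=1)
step 4: fire T1:  (A=1, B=6, C=9, D=1, E=4, F=2, G=1) → (A=2, B=5, C=11, D=1, E=4, F=2, G=1)
step 5: fire T1:  (A=2, B=5, C=11, D=1, E=4, F=2, G=1) → (A=3, B=4, C=13, D=1, E=4, F=2, G=1)
step 6: fire T1:  (A=3, B=4, C=13, D=1, E=4, F=2, G=1) → (A=4, B=3, C=15, D=1, E=4, F=2, G=1)
step 7: fire T1:  (A=4, B=3, C=15, D=1, E=4, F=2, G=1) → (A=5, B=2, C=17, D=1, E=4, F=2, G=1)

(A=5, B=2, C=17, D=1, E=4, F=2, G=1)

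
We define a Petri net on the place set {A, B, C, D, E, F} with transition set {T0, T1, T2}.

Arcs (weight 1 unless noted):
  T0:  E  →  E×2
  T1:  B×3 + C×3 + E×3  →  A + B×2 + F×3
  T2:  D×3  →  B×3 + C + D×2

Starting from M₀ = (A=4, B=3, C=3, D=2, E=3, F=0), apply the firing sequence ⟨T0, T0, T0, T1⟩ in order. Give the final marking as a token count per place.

step 1: fire T0:  (A=4, B=3, C=3, D=2, E=3, F=0) → (A=4, B=3, C=3, D=2, E=4, F=0)
step 2: fire T0:  (A=4, B=3, C=3, D=2, E=4, F=0) → (A=4, B=3, C=3, D=2, E=5, F=0)
step 3: fire T0:  (A=4, B=3, C=3, D=2, E=5, F=0) → (A=4, B=3, C=3, D=2, E=6, F=0)
step 4: fire T1:  (A=4, B=3, C=3, D=2, E=6, F=0) → (A=5, B=2, C=0, D=2, E=3, F=3)

(A=5, B=2, C=0, D=2, E=3, F=3)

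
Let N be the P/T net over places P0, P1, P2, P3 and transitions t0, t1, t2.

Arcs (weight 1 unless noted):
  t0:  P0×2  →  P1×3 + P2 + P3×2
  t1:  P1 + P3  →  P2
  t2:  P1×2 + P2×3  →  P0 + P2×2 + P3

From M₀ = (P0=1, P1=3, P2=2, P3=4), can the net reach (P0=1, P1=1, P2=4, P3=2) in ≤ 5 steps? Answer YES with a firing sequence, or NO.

step 1: fire t1:  (P0=1, P1=3, P2=2, P3=4) → (P0=1, P1=2, P2=3, P3=3)
step 2: fire t1:  (P0=1, P1=2, P2=3, P3=3) → (P0=1, P1=1, P2=4, P3=2)

YES — reachable via ⟨t1, t1⟩ (2 firings)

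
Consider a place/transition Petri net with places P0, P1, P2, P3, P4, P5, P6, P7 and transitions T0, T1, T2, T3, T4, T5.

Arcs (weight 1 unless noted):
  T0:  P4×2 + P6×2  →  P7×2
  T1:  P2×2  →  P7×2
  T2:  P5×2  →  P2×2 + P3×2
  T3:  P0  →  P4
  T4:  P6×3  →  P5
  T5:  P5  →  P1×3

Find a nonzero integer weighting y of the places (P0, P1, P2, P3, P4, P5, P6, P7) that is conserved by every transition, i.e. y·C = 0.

Incidence matrix C (rows=places, cols=transitions):
       T0   T1   T2   T3   T4   T5
   P0   0    0    0   -1    0    0
   P1   0    0    0    0    0    3
   P2   0   -2    2    0    0    0
   P3   0    0    2    0    0    0
   P4  -2    0    0    1    0    0
   P5   0    0   -2    0    1   -1
   P6  -2    0    0    0   -3    0
   P7   2    2    0    0    0    0

Candidate y = [1, -1, 0, -3, 1, -3, -1, 0]; check y·C column-wise:
  col T0: 1·0 + -1·0 + -3·0 + 1·-2 + -3·0 + -1·-2 + 0·2 = 0
  col T1: 1·0 + -1·0 + 0·-2 + -3·0 + 1·0 + -3·0 + -1·0 + 0·2 = 0
  col T2: 1·0 + -1·0 + 0·2 + -3·2 + 1·0 + -3·-2 + -1·0 = 0
  col T3: 1·-1 + -1·0 + -3·0 + 1·1 + -3·0 + -1·0 = 0
  col T4: 1·0 + -1·0 + -3·0 + 1·0 + -3·1 + -1·-3 = 0
  col T5: 1·0 + -1·3 + -3·0 + 1·0 + -3·-1 + -1·0 = 0

y = (P0:1, P1:-1, P2:0, P3:-3, P4:1, P5:-3, P6:-1, P7:0)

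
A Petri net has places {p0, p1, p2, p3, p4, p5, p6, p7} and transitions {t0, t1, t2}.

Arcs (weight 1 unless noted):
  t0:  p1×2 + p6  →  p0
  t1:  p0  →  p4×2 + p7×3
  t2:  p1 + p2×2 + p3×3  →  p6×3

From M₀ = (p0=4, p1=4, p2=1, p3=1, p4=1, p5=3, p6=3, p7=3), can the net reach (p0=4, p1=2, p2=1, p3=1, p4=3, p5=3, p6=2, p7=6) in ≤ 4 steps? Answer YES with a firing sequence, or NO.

step 1: fire t0:  (p0=4, p1=4, p2=1, p3=1, p4=1, p5=3, p6=3, p7=3) → (p0=5, p1=2, p2=1, p3=1, p4=1, p5=3, p6=2, p7=3)
step 2: fire t1:  (p0=5, p1=2, p2=1, p3=1, p4=1, p5=3, p6=2, p7=3) → (p0=4, p1=2, p2=1, p3=1, p4=3, p5=3, p6=2, p7=6)

YES — reachable via ⟨t0, t1⟩ (2 firings)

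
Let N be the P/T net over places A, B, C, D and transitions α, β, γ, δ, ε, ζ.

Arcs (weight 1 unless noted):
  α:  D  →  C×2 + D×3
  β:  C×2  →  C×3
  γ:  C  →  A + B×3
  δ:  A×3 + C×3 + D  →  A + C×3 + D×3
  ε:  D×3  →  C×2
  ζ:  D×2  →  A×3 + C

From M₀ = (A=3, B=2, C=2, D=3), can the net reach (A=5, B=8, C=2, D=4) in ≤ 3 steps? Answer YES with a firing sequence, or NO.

depth 0: 1 marking
depth 1: 6 markings reached so far
depth 2: 21 markings reached so far
depth 3: 57 markings reached so far
target is not among the 57 markings reachable within 3 steps

NO — not reachable within 3 firings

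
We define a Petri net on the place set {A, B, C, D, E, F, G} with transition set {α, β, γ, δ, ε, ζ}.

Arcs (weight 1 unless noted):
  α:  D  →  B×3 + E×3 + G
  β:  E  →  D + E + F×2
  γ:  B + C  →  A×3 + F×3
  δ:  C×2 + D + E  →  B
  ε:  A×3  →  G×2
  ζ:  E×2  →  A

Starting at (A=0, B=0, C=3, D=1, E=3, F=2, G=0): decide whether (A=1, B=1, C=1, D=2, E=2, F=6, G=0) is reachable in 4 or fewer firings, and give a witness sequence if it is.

NO — not reachable within 4 firings

depth 0: 1 marking
depth 1: 5 markings reached so far
depth 2: 13 markings reached so far
depth 3: 29 markings reached so far
depth 4: 56 markings reached so far
target is not among the 56 markings reachable within 4 steps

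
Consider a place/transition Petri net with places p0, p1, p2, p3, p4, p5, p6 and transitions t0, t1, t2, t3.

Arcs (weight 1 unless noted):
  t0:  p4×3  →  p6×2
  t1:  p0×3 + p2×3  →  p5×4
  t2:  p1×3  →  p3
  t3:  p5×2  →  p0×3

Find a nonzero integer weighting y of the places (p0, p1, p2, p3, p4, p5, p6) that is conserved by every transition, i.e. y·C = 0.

y = (p0:0, p1:1, p2:0, p3:3, p4:0, p5:0, p6:0)

Incidence matrix C (rows=places, cols=transitions):
       t0   t1   t2   t3
   p0   0   -3    0    3
   p1   0    0   -3    0
   p2   0   -3    0    0
   p3   0    0    1    0
   p4  -3    0    0    0
   p5   0    4    0   -2
   p6   2    0    0    0

Candidate y = [0, 1, 0, 3, 0, 0, 0]; check y·C column-wise:
  col t0: 1·0 + 3·0 + 0·-3 + 0·2 = 0
  col t1: 0·-3 + 1·0 + 0·-3 + 3·0 + 0·4 = 0
  col t2: 1·-3 + 3·1 = 0
  col t3: 0·3 + 1·0 + 3·0 + 0·-2 = 0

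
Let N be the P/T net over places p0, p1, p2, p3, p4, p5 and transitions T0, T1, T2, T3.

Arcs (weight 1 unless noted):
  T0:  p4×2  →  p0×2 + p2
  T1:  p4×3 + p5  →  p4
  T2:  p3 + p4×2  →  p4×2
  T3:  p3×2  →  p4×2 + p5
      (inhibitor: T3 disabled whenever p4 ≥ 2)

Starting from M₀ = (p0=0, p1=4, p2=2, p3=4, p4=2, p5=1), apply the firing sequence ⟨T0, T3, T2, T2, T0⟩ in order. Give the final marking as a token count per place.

(p0=4, p1=4, p2=4, p3=0, p4=0, p5=2)

step 1: fire T0:  (p0=0, p1=4, p2=2, p3=4, p4=2, p5=1) → (p0=2, p1=4, p2=3, p3=4, p4=0, p5=1)
step 2: fire T3:  (p0=2, p1=4, p2=3, p3=4, p4=0, p5=1) → (p0=2, p1=4, p2=3, p3=2, p4=2, p5=2)
step 3: fire T2:  (p0=2, p1=4, p2=3, p3=2, p4=2, p5=2) → (p0=2, p1=4, p2=3, p3=1, p4=2, p5=2)
step 4: fire T2:  (p0=2, p1=4, p2=3, p3=1, p4=2, p5=2) → (p0=2, p1=4, p2=3, p3=0, p4=2, p5=2)
step 5: fire T0:  (p0=2, p1=4, p2=3, p3=0, p4=2, p5=2) → (p0=4, p1=4, p2=4, p3=0, p4=0, p5=2)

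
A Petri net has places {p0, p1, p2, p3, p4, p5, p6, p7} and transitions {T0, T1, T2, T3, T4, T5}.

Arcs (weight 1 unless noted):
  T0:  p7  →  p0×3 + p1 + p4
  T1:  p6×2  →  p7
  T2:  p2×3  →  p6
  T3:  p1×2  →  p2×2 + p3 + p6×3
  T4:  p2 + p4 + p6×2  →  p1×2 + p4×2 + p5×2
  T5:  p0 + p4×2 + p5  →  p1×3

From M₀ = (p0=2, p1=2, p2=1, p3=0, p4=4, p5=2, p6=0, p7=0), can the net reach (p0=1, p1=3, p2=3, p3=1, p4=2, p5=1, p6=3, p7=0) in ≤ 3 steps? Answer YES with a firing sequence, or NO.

YES — reachable via ⟨T3, T5⟩ (2 firings)

step 1: fire T3:  (p0=2, p1=2, p2=1, p3=0, p4=4, p5=2, p6=0, p7=0) → (p0=2, p1=0, p2=3, p3=1, p4=4, p5=2, p6=3, p7=0)
step 2: fire T5:  (p0=2, p1=0, p2=3, p3=1, p4=4, p5=2, p6=3, p7=0) → (p0=1, p1=3, p2=3, p3=1, p4=2, p5=1, p6=3, p7=0)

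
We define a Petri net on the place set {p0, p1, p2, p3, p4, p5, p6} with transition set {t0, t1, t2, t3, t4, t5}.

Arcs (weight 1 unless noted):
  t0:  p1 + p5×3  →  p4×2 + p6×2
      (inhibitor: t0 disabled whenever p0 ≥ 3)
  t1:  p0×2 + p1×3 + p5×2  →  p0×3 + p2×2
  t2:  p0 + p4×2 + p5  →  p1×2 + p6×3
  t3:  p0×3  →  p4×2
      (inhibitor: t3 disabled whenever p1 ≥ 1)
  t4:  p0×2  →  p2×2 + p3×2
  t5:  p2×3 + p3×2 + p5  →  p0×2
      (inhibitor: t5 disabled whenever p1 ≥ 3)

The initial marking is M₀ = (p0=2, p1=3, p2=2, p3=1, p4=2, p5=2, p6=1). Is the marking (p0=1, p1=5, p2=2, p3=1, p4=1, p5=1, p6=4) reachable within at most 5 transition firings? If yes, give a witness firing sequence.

depth 0: 1 marking
depth 1: 4 markings reached so far
depth 2: 6 markings reached so far
depth 3: 6 markings reached so far
(frontier empty at depth 3; search complete)
target is not among the 6 markings reachable within 5 steps

NO — not reachable within 5 firings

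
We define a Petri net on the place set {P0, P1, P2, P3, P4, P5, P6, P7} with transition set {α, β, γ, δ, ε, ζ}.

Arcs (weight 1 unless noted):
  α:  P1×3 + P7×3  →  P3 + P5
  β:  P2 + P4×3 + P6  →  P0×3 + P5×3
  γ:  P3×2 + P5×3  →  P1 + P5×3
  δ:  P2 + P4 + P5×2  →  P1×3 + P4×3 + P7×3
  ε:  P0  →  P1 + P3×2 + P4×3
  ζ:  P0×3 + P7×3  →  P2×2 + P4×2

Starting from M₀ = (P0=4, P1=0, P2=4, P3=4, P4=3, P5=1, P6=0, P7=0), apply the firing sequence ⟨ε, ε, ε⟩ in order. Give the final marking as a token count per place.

step 1: fire ε:  (P0=4, P1=0, P2=4, P3=4, P4=3, P5=1, P6=0, P7=0) → (P0=3, P1=1, P2=4, P3=6, P4=6, P5=1, P6=0, P7=0)
step 2: fire ε:  (P0=3, P1=1, P2=4, P3=6, P4=6, P5=1, P6=0, P7=0) → (P0=2, P1=2, P2=4, P3=8, P4=9, P5=1, P6=0, P7=0)
step 3: fire ε:  (P0=2, P1=2, P2=4, P3=8, P4=9, P5=1, P6=0, P7=0) → (P0=1, P1=3, P2=4, P3=10, P4=12, P5=1, P6=0, P7=0)

(P0=1, P1=3, P2=4, P3=10, P4=12, P5=1, P6=0, P7=0)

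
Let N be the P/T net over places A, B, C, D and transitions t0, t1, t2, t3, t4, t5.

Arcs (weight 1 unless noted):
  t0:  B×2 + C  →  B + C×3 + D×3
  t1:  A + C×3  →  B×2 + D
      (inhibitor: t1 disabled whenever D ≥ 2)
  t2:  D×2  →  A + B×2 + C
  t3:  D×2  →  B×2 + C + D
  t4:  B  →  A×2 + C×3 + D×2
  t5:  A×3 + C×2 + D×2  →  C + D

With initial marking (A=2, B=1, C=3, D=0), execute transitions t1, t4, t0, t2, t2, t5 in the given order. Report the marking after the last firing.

step 1: fire t1:  (A=2, B=1, C=3, D=0) → (A=1, B=3, C=0, D=1)
step 2: fire t4:  (A=1, B=3, C=0, D=1) → (A=3, B=2, C=3, D=3)
step 3: fire t0:  (A=3, B=2, C=3, D=3) → (A=3, B=1, C=5, D=6)
step 4: fire t2:  (A=3, B=1, C=5, D=6) → (A=4, B=3, C=6, D=4)
step 5: fire t2:  (A=4, B=3, C=6, D=4) → (A=5, B=5, C=7, D=2)
step 6: fire t5:  (A=5, B=5, C=7, D=2) → (A=2, B=5, C=6, D=1)

(A=2, B=5, C=6, D=1)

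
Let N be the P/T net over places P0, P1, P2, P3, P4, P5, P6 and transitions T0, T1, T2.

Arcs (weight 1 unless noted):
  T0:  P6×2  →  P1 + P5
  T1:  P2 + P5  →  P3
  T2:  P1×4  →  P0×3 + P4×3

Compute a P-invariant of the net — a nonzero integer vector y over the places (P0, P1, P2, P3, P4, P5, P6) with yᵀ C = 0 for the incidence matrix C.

Incidence matrix C (rows=places, cols=transitions):
       T0   T1   T2
   P0   0    0    3
   P1   1    0   -4
   P2   0   -1    0
   P3   0    1    0
   P4   0    0    3
   P5   1   -1    0
   P6  -2    0    0

Candidate y = [0, 0, 1, 1, 0, 0, 0]; check y·C column-wise:
  col T0: 0·1 + 1·0 + 1·0 + 0·1 + 0·-2 = 0
  col T1: 1·-1 + 1·1 + 0·-1 = 0
  col T2: 0·3 + 0·-4 + 1·0 + 1·0 + 0·3 = 0

y = (P0:0, P1:0, P2:1, P3:1, P4:0, P5:0, P6:0)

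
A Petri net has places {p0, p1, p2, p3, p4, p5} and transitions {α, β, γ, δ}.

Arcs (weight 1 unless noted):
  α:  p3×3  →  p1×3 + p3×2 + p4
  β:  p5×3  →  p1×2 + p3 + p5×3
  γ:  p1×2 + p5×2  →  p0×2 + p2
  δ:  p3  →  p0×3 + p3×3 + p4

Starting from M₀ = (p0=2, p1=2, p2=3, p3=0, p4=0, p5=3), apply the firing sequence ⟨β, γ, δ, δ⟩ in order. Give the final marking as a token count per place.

step 1: fire β:  (p0=2, p1=2, p2=3, p3=0, p4=0, p5=3) → (p0=2, p1=4, p2=3, p3=1, p4=0, p5=3)
step 2: fire γ:  (p0=2, p1=4, p2=3, p3=1, p4=0, p5=3) → (p0=4, p1=2, p2=4, p3=1, p4=0, p5=1)
step 3: fire δ:  (p0=4, p1=2, p2=4, p3=1, p4=0, p5=1) → (p0=7, p1=2, p2=4, p3=3, p4=1, p5=1)
step 4: fire δ:  (p0=7, p1=2, p2=4, p3=3, p4=1, p5=1) → (p0=10, p1=2, p2=4, p3=5, p4=2, p5=1)

(p0=10, p1=2, p2=4, p3=5, p4=2, p5=1)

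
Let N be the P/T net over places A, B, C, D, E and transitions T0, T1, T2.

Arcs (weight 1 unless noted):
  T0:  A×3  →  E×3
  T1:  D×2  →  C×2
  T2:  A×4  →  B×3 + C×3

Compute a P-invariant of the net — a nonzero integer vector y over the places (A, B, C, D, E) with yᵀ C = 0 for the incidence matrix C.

y = (A:0, B:1, C:-1, D:-1, E:0)

Incidence matrix C (rows=places, cols=transitions):
       T0   T1   T2
    A  -3    0   -4
    B   0    0    3
    C   0    2    3
    D   0   -2    0
    E   3    0    0

Candidate y = [0, 1, -1, -1, 0]; check y·C column-wise:
  col T0: 0·-3 + 1·0 + -1·0 + -1·0 + 0·3 = 0
  col T1: 1·0 + -1·2 + -1·-2 = 0
  col T2: 0·-4 + 1·3 + -1·3 + -1·0 = 0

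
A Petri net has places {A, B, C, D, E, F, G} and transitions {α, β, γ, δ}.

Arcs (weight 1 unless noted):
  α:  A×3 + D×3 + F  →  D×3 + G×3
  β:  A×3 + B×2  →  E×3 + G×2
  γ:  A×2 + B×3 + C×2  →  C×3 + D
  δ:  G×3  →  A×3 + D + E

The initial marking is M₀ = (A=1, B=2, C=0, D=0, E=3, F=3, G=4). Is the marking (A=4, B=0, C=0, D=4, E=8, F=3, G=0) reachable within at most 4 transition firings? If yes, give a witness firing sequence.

depth 0: 1 marking
depth 1: 2 markings reached so far
depth 2: 3 markings reached so far
depth 3: 4 markings reached so far
depth 4: 4 markings reached so far
(frontier empty at depth 4; search complete)
target is not among the 4 markings reachable within 4 steps

NO — not reachable within 4 firings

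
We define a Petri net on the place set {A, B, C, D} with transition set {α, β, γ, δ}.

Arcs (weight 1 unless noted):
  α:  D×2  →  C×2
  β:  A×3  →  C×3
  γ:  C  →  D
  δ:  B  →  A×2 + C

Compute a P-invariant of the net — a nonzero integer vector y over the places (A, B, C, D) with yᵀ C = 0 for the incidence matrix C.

y = (A:1, B:3, C:1, D:1)

Incidence matrix C (rows=places, cols=transitions):
        α    β    γ    δ
    A   0   -3    0    2
    B   0    0    0   -1
    C   2    3   -1    1
    D  -2    0    1    0

Candidate y = [1, 3, 1, 1]; check y·C column-wise:
  col α: 1·0 + 3·0 + 1·2 + 1·-2 = 0
  col β: 1·-3 + 3·0 + 1·3 + 1·0 = 0
  col γ: 1·0 + 3·0 + 1·-1 + 1·1 = 0
  col δ: 1·2 + 3·-1 + 1·1 + 1·0 = 0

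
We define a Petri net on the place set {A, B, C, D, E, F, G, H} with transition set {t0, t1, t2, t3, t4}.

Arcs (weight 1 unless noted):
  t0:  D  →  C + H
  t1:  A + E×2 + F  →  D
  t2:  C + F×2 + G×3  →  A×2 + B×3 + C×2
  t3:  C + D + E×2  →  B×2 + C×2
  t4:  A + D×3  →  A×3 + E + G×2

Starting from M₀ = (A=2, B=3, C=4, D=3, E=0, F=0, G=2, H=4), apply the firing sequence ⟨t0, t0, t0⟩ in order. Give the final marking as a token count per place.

(A=2, B=3, C=7, D=0, E=0, F=0, G=2, H=7)

step 1: fire t0:  (A=2, B=3, C=4, D=3, E=0, F=0, G=2, H=4) → (A=2, B=3, C=5, D=2, E=0, F=0, G=2, H=5)
step 2: fire t0:  (A=2, B=3, C=5, D=2, E=0, F=0, G=2, H=5) → (A=2, B=3, C=6, D=1, E=0, F=0, G=2, H=6)
step 3: fire t0:  (A=2, B=3, C=6, D=1, E=0, F=0, G=2, H=6) → (A=2, B=3, C=7, D=0, E=0, F=0, G=2, H=7)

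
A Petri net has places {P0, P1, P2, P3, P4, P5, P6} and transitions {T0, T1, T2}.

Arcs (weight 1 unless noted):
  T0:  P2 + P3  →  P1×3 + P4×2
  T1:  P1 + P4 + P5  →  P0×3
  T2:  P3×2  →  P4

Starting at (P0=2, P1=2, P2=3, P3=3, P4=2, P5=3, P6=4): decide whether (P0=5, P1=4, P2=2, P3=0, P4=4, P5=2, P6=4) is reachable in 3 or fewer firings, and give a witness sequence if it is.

YES — reachable via ⟨T0, T1, T2⟩ (3 firings)

step 1: fire T0:  (P0=2, P1=2, P2=3, P3=3, P4=2, P5=3, P6=4) → (P0=2, P1=5, P2=2, P3=2, P4=4, P5=3, P6=4)
step 2: fire T1:  (P0=2, P1=5, P2=2, P3=2, P4=4, P5=3, P6=4) → (P0=5, P1=4, P2=2, P3=2, P4=3, P5=2, P6=4)
step 3: fire T2:  (P0=5, P1=4, P2=2, P3=2, P4=3, P5=2, P6=4) → (P0=5, P1=4, P2=2, P3=0, P4=4, P5=2, P6=4)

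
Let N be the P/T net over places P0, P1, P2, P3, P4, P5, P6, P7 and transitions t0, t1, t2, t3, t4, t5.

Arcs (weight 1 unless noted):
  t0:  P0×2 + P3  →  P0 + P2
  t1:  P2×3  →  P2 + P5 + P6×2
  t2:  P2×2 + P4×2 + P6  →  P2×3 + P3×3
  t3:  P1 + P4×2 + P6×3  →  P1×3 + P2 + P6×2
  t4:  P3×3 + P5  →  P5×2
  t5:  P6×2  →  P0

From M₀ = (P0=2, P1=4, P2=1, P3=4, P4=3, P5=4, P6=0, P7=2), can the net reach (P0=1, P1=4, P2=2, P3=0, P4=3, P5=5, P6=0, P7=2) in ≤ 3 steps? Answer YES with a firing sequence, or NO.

step 1: fire t0:  (P0=2, P1=4, P2=1, P3=4, P4=3, P5=4, P6=0, P7=2) → (P0=1, P1=4, P2=2, P3=3, P4=3, P5=4, P6=0, P7=2)
step 2: fire t4:  (P0=1, P1=4, P2=2, P3=3, P4=3, P5=4, P6=0, P7=2) → (P0=1, P1=4, P2=2, P3=0, P4=3, P5=5, P6=0, P7=2)

YES — reachable via ⟨t0, t4⟩ (2 firings)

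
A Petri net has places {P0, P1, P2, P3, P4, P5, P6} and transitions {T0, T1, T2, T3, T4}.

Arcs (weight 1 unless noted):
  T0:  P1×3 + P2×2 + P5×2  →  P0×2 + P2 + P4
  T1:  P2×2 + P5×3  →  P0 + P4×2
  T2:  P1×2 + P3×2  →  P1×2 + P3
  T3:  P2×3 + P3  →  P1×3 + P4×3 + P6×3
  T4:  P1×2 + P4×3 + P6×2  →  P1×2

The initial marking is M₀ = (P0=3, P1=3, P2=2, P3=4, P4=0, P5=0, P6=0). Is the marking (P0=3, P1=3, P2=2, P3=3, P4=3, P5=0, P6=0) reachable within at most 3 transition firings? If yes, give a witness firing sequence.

depth 0: 1 marking
depth 1: 2 markings reached so far
depth 2: 3 markings reached so far
depth 3: 4 markings reached so far
target is not among the 4 markings reachable within 3 steps

NO — not reachable within 3 firings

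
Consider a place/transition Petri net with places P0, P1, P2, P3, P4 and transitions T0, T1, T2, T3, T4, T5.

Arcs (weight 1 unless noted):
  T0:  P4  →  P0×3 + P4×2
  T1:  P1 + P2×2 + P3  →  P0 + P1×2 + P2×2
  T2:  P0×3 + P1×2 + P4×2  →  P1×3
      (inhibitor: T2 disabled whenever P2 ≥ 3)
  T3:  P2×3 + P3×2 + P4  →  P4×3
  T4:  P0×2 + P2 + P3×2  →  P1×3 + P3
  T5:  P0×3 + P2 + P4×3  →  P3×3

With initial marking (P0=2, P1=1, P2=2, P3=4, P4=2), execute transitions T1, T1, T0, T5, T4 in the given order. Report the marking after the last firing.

(P0=2, P1=6, P2=0, P3=4, P4=0)

step 1: fire T1:  (P0=2, P1=1, P2=2, P3=4, P4=2) → (P0=3, P1=2, P2=2, P3=3, P4=2)
step 2: fire T1:  (P0=3, P1=2, P2=2, P3=3, P4=2) → (P0=4, P1=3, P2=2, P3=2, P4=2)
step 3: fire T0:  (P0=4, P1=3, P2=2, P3=2, P4=2) → (P0=7, P1=3, P2=2, P3=2, P4=3)
step 4: fire T5:  (P0=7, P1=3, P2=2, P3=2, P4=3) → (P0=4, P1=3, P2=1, P3=5, P4=0)
step 5: fire T4:  (P0=4, P1=3, P2=1, P3=5, P4=0) → (P0=2, P1=6, P2=0, P3=4, P4=0)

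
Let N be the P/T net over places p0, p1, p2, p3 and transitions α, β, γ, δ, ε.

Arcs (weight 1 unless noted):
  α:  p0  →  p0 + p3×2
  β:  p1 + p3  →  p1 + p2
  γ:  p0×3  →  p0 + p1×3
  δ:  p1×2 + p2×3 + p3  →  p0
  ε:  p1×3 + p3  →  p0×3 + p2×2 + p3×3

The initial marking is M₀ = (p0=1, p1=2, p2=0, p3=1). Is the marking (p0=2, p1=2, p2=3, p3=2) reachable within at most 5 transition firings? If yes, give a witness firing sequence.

depth 0: 1 marking
depth 1: 3 markings reached so far
depth 2: 5 markings reached so far
depth 3: 8 markings reached so far
depth 4: 12 markings reached so far
depth 5: 16 markings reached so far
target is not among the 16 markings reachable within 5 steps

NO — not reachable within 5 firings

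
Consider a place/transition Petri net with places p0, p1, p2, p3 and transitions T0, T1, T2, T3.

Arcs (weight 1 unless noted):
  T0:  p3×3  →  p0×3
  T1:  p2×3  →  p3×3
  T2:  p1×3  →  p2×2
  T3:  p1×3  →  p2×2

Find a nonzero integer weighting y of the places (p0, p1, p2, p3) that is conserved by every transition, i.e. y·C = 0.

Incidence matrix C (rows=places, cols=transitions):
       T0   T1   T2   T3
   p0   3    0    0    0
   p1   0    0   -3   -3
   p2   0   -3    2    2
   p3  -3    3    0    0

Candidate y = [3, 2, 3, 3]; check y·C column-wise:
  col T0: 3·3 + 2·0 + 3·0 + 3·-3 = 0
  col T1: 3·0 + 2·0 + 3·-3 + 3·3 = 0
  col T2: 3·0 + 2·-3 + 3·2 + 3·0 = 0
  col T3: 3·0 + 2·-3 + 3·2 + 3·0 = 0

y = (p0:3, p1:2, p2:3, p3:3)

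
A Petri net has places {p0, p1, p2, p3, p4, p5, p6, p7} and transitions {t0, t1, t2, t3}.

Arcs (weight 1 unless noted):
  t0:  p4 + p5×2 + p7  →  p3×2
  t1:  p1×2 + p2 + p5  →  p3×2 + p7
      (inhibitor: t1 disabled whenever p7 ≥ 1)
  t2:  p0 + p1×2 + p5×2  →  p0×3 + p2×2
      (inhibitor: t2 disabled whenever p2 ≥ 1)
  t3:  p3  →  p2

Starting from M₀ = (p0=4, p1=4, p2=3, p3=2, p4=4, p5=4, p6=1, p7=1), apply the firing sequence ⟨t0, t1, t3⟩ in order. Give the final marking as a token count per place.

(p0=4, p1=2, p2=3, p3=5, p4=3, p5=1, p6=1, p7=1)

step 1: fire t0:  (p0=4, p1=4, p2=3, p3=2, p4=4, p5=4, p6=1, p7=1) → (p0=4, p1=4, p2=3, p3=4, p4=3, p5=2, p6=1, p7=0)
step 2: fire t1:  (p0=4, p1=4, p2=3, p3=4, p4=3, p5=2, p6=1, p7=0) → (p0=4, p1=2, p2=2, p3=6, p4=3, p5=1, p6=1, p7=1)
step 3: fire t3:  (p0=4, p1=2, p2=2, p3=6, p4=3, p5=1, p6=1, p7=1) → (p0=4, p1=2, p2=3, p3=5, p4=3, p5=1, p6=1, p7=1)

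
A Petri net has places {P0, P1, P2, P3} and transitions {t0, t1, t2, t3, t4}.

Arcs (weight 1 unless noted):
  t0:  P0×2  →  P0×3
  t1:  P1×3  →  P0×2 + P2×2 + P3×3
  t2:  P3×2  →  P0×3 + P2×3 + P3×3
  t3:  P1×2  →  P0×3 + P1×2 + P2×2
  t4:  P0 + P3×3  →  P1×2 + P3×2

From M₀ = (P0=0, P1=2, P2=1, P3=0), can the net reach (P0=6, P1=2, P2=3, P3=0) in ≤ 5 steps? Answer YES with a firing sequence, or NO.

YES — reachable via ⟨t3, t0, t0, t0⟩ (4 firings)

step 1: fire t3:  (P0=0, P1=2, P2=1, P3=0) → (P0=3, P1=2, P2=3, P3=0)
step 2: fire t0:  (P0=3, P1=2, P2=3, P3=0) → (P0=4, P1=2, P2=3, P3=0)
step 3: fire t0:  (P0=4, P1=2, P2=3, P3=0) → (P0=5, P1=2, P2=3, P3=0)
step 4: fire t0:  (P0=5, P1=2, P2=3, P3=0) → (P0=6, P1=2, P2=3, P3=0)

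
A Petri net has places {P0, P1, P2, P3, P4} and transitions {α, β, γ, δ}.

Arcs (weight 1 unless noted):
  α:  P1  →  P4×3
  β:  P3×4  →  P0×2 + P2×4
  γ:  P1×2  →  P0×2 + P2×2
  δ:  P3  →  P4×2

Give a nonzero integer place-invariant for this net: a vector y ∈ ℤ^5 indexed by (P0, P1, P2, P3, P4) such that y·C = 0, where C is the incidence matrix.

Incidence matrix C (rows=places, cols=transitions):
        α    β    γ    δ
   P0   0    2    2    0
   P1  -1    0   -2    0
   P2   0    4    2    0
   P3   0   -4    0   -1
   P4   3    0    0    2

Candidate y = [2, 3, 1, 2, 1]; check y·C column-wise:
  col α: 2·0 + 3·-1 + 1·0 + 2·0 + 1·3 = 0
  col β: 2·2 + 3·0 + 1·4 + 2·-4 + 1·0 = 0
  col γ: 2·2 + 3·-2 + 1·2 + 2·0 + 1·0 = 0
  col δ: 2·0 + 3·0 + 1·0 + 2·-1 + 1·2 = 0

y = (P0:2, P1:3, P2:1, P3:2, P4:1)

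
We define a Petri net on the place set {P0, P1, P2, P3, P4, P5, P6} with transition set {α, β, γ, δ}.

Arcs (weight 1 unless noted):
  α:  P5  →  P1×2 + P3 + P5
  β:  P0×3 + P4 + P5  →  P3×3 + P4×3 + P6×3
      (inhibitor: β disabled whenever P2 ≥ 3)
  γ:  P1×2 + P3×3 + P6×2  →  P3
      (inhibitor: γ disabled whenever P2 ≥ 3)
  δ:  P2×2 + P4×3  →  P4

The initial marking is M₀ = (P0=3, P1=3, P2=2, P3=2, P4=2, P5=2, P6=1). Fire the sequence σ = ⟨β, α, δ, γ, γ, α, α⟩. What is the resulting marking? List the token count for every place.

(P0=0, P1=5, P2=0, P3=4, P4=2, P5=1, P6=0)

step 1: fire β:  (P0=3, P1=3, P2=2, P3=2, P4=2, P5=2, P6=1) → (P0=0, P1=3, P2=2, P3=5, P4=4, P5=1, P6=4)
step 2: fire α:  (P0=0, P1=3, P2=2, P3=5, P4=4, P5=1, P6=4) → (P0=0, P1=5, P2=2, P3=6, P4=4, P5=1, P6=4)
step 3: fire δ:  (P0=0, P1=5, P2=2, P3=6, P4=4, P5=1, P6=4) → (P0=0, P1=5, P2=0, P3=6, P4=2, P5=1, P6=4)
step 4: fire γ:  (P0=0, P1=5, P2=0, P3=6, P4=2, P5=1, P6=4) → (P0=0, P1=3, P2=0, P3=4, P4=2, P5=1, P6=2)
step 5: fire γ:  (P0=0, P1=3, P2=0, P3=4, P4=2, P5=1, P6=2) → (P0=0, P1=1, P2=0, P3=2, P4=2, P5=1, P6=0)
step 6: fire α:  (P0=0, P1=1, P2=0, P3=2, P4=2, P5=1, P6=0) → (P0=0, P1=3, P2=0, P3=3, P4=2, P5=1, P6=0)
step 7: fire α:  (P0=0, P1=3, P2=0, P3=3, P4=2, P5=1, P6=0) → (P0=0, P1=5, P2=0, P3=4, P4=2, P5=1, P6=0)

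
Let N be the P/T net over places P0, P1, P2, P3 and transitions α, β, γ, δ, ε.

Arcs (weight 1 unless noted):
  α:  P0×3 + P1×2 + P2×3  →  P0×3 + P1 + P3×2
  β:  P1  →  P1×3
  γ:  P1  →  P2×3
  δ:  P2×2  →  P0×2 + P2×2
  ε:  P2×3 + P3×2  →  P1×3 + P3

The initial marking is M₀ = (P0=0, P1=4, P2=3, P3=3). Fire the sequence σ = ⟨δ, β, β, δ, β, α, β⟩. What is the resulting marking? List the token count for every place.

(P0=4, P1=11, P2=0, P3=5)

step 1: fire δ:  (P0=0, P1=4, P2=3, P3=3) → (P0=2, P1=4, P2=3, P3=3)
step 2: fire β:  (P0=2, P1=4, P2=3, P3=3) → (P0=2, P1=6, P2=3, P3=3)
step 3: fire β:  (P0=2, P1=6, P2=3, P3=3) → (P0=2, P1=8, P2=3, P3=3)
step 4: fire δ:  (P0=2, P1=8, P2=3, P3=3) → (P0=4, P1=8, P2=3, P3=3)
step 5: fire β:  (P0=4, P1=8, P2=3, P3=3) → (P0=4, P1=10, P2=3, P3=3)
step 6: fire α:  (P0=4, P1=10, P2=3, P3=3) → (P0=4, P1=9, P2=0, P3=5)
step 7: fire β:  (P0=4, P1=9, P2=0, P3=5) → (P0=4, P1=11, P2=0, P3=5)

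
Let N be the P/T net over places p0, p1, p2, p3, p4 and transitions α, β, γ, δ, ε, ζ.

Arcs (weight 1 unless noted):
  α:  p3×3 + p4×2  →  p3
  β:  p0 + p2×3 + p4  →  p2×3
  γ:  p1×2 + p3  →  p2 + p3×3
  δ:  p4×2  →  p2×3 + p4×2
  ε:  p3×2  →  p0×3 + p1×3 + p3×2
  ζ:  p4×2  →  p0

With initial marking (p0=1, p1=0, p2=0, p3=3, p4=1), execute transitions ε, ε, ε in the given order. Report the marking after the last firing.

(p0=10, p1=9, p2=0, p3=3, p4=1)

step 1: fire ε:  (p0=1, p1=0, p2=0, p3=3, p4=1) → (p0=4, p1=3, p2=0, p3=3, p4=1)
step 2: fire ε:  (p0=4, p1=3, p2=0, p3=3, p4=1) → (p0=7, p1=6, p2=0, p3=3, p4=1)
step 3: fire ε:  (p0=7, p1=6, p2=0, p3=3, p4=1) → (p0=10, p1=9, p2=0, p3=3, p4=1)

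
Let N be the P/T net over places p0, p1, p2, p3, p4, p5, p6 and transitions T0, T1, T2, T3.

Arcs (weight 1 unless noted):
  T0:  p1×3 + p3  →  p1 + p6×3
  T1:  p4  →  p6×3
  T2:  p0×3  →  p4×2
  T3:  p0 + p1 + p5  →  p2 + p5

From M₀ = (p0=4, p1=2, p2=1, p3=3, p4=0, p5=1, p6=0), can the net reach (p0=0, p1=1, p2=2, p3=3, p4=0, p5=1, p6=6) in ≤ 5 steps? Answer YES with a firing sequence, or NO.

YES — reachable via ⟨T2, T1, T1, T3⟩ (4 firings)

step 1: fire T2:  (p0=4, p1=2, p2=1, p3=3, p4=0, p5=1, p6=0) → (p0=1, p1=2, p2=1, p3=3, p4=2, p5=1, p6=0)
step 2: fire T1:  (p0=1, p1=2, p2=1, p3=3, p4=2, p5=1, p6=0) → (p0=1, p1=2, p2=1, p3=3, p4=1, p5=1, p6=3)
step 3: fire T1:  (p0=1, p1=2, p2=1, p3=3, p4=1, p5=1, p6=3) → (p0=1, p1=2, p2=1, p3=3, p4=0, p5=1, p6=6)
step 4: fire T3:  (p0=1, p1=2, p2=1, p3=3, p4=0, p5=1, p6=6) → (p0=0, p1=1, p2=2, p3=3, p4=0, p5=1, p6=6)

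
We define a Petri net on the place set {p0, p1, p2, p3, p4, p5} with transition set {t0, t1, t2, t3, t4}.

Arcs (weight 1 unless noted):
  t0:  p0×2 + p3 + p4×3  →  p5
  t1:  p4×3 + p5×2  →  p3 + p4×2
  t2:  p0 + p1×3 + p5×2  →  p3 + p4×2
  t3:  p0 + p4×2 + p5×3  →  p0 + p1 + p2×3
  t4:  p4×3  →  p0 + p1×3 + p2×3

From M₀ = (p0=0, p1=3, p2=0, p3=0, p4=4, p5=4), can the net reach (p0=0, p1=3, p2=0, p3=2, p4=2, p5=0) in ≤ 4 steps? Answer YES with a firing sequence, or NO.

YES — reachable via ⟨t1, t1⟩ (2 firings)

step 1: fire t1:  (p0=0, p1=3, p2=0, p3=0, p4=4, p5=4) → (p0=0, p1=3, p2=0, p3=1, p4=3, p5=2)
step 2: fire t1:  (p0=0, p1=3, p2=0, p3=1, p4=3, p5=2) → (p0=0, p1=3, p2=0, p3=2, p4=2, p5=0)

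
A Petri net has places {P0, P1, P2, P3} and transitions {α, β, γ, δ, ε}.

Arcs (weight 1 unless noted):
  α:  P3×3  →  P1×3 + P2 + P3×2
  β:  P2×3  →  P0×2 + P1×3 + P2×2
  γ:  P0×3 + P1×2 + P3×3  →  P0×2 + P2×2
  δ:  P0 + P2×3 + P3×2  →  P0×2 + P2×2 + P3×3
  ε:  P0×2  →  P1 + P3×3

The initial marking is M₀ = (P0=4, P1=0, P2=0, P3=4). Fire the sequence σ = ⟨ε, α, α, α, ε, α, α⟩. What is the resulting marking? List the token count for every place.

(P0=0, P1=17, P2=5, P3=5)

step 1: fire ε:  (P0=4, P1=0, P2=0, P3=4) → (P0=2, P1=1, P2=0, P3=7)
step 2: fire α:  (P0=2, P1=1, P2=0, P3=7) → (P0=2, P1=4, P2=1, P3=6)
step 3: fire α:  (P0=2, P1=4, P2=1, P3=6) → (P0=2, P1=7, P2=2, P3=5)
step 4: fire α:  (P0=2, P1=7, P2=2, P3=5) → (P0=2, P1=10, P2=3, P3=4)
step 5: fire ε:  (P0=2, P1=10, P2=3, P3=4) → (P0=0, P1=11, P2=3, P3=7)
step 6: fire α:  (P0=0, P1=11, P2=3, P3=7) → (P0=0, P1=14, P2=4, P3=6)
step 7: fire α:  (P0=0, P1=14, P2=4, P3=6) → (P0=0, P1=17, P2=5, P3=5)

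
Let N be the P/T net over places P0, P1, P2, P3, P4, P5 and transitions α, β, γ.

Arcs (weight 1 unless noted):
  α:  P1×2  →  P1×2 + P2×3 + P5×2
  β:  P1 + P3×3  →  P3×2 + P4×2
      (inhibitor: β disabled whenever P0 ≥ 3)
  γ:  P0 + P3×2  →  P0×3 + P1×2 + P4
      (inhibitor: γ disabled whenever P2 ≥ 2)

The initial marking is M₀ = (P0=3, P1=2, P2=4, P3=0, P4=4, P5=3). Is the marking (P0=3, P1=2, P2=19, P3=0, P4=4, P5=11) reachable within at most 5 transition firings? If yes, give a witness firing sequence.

depth 0: 1 marking
depth 1: 2 markings reached so far
depth 2: 3 markings reached so far
depth 3: 4 markings reached so far
depth 4: 5 markings reached so far
depth 5: 6 markings reached so far
target is not among the 6 markings reachable within 5 steps

NO — not reachable within 5 firings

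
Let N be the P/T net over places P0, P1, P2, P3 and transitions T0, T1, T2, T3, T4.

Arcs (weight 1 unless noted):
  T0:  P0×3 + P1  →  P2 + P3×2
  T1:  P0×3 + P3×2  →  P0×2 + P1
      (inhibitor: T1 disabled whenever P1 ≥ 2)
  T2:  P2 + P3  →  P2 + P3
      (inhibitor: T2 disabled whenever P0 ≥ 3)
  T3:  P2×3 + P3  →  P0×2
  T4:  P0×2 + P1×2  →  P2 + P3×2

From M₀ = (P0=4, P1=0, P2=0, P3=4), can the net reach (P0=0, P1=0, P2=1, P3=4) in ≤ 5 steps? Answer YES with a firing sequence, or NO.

step 1: fire T1:  (P0=4, P1=0, P2=0, P3=4) → (P0=3, P1=1, P2=0, P3=2)
step 2: fire T0:  (P0=3, P1=1, P2=0, P3=2) → (P0=0, P1=0, P2=1, P3=4)

YES — reachable via ⟨T1, T0⟩ (2 firings)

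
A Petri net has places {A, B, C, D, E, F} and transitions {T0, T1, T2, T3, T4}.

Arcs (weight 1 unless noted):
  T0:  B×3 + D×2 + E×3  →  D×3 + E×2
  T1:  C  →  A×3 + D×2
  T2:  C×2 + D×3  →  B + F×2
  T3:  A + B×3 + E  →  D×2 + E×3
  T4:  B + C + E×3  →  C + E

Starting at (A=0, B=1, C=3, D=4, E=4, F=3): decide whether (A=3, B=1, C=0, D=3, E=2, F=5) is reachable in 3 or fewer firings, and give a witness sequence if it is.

YES — reachable via ⟨T1, T4, T2⟩ (3 firings)

step 1: fire T1:  (A=0, B=1, C=3, D=4, E=4, F=3) → (A=3, B=1, C=2, D=6, E=4, F=3)
step 2: fire T4:  (A=3, B=1, C=2, D=6, E=4, F=3) → (A=3, B=0, C=2, D=6, E=2, F=3)
step 3: fire T2:  (A=3, B=0, C=2, D=6, E=2, F=3) → (A=3, B=1, C=0, D=3, E=2, F=5)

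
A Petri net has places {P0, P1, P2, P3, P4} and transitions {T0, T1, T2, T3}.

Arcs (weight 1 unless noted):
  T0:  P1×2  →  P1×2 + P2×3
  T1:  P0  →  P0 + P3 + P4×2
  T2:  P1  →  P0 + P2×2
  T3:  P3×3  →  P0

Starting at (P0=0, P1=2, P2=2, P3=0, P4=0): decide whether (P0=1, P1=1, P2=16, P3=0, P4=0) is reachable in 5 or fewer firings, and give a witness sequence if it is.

step 1: fire T0:  (P0=0, P1=2, P2=2, P3=0, P4=0) → (P0=0, P1=2, P2=5, P3=0, P4=0)
step 2: fire T0:  (P0=0, P1=2, P2=5, P3=0, P4=0) → (P0=0, P1=2, P2=8, P3=0, P4=0)
step 3: fire T0:  (P0=0, P1=2, P2=8, P3=0, P4=0) → (P0=0, P1=2, P2=11, P3=0, P4=0)
step 4: fire T0:  (P0=0, P1=2, P2=11, P3=0, P4=0) → (P0=0, P1=2, P2=14, P3=0, P4=0)
step 5: fire T2:  (P0=0, P1=2, P2=14, P3=0, P4=0) → (P0=1, P1=1, P2=16, P3=0, P4=0)

YES — reachable via ⟨T0, T0, T0, T0, T2⟩ (5 firings)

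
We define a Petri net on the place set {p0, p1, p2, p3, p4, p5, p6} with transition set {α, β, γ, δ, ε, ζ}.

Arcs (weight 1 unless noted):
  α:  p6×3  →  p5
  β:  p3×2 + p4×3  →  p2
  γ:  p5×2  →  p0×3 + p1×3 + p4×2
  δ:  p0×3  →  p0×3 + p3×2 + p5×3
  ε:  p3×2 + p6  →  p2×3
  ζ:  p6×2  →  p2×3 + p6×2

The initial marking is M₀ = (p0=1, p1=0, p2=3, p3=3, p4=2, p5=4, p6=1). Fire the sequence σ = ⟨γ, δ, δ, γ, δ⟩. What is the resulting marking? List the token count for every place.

(p0=7, p1=6, p2=3, p3=9, p4=6, p5=9, p6=1)

step 1: fire γ:  (p0=1, p1=0, p2=3, p3=3, p4=2, p5=4, p6=1) → (p0=4, p1=3, p2=3, p3=3, p4=4, p5=2, p6=1)
step 2: fire δ:  (p0=4, p1=3, p2=3, p3=3, p4=4, p5=2, p6=1) → (p0=4, p1=3, p2=3, p3=5, p4=4, p5=5, p6=1)
step 3: fire δ:  (p0=4, p1=3, p2=3, p3=5, p4=4, p5=5, p6=1) → (p0=4, p1=3, p2=3, p3=7, p4=4, p5=8, p6=1)
step 4: fire γ:  (p0=4, p1=3, p2=3, p3=7, p4=4, p5=8, p6=1) → (p0=7, p1=6, p2=3, p3=7, p4=6, p5=6, p6=1)
step 5: fire δ:  (p0=7, p1=6, p2=3, p3=7, p4=6, p5=6, p6=1) → (p0=7, p1=6, p2=3, p3=9, p4=6, p5=9, p6=1)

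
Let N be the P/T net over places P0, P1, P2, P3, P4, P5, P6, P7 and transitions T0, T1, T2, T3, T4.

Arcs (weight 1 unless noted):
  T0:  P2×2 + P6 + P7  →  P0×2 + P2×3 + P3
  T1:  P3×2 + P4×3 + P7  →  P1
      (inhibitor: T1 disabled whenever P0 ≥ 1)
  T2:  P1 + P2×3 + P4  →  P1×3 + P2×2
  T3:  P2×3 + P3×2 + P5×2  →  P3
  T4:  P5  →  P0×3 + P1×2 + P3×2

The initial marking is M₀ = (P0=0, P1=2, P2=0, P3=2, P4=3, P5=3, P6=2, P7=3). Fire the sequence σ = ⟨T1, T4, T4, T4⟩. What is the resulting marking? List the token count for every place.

(P0=9, P1=9, P2=0, P3=6, P4=0, P5=0, P6=2, P7=2)

step 1: fire T1:  (P0=0, P1=2, P2=0, P3=2, P4=3, P5=3, P6=2, P7=3) → (P0=0, P1=3, P2=0, P3=0, P4=0, P5=3, P6=2, P7=2)
step 2: fire T4:  (P0=0, P1=3, P2=0, P3=0, P4=0, P5=3, P6=2, P7=2) → (P0=3, P1=5, P2=0, P3=2, P4=0, P5=2, P6=2, P7=2)
step 3: fire T4:  (P0=3, P1=5, P2=0, P3=2, P4=0, P5=2, P6=2, P7=2) → (P0=6, P1=7, P2=0, P3=4, P4=0, P5=1, P6=2, P7=2)
step 4: fire T4:  (P0=6, P1=7, P2=0, P3=4, P4=0, P5=1, P6=2, P7=2) → (P0=9, P1=9, P2=0, P3=6, P4=0, P5=0, P6=2, P7=2)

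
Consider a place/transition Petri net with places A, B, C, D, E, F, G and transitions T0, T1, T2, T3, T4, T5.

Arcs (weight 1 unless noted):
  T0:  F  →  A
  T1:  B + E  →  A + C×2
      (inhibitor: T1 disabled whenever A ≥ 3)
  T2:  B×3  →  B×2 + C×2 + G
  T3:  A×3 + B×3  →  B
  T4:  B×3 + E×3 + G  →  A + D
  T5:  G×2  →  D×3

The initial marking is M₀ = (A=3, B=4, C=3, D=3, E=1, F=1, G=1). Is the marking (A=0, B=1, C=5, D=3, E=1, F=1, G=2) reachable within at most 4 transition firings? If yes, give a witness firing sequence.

YES — reachable via ⟨T2, T3⟩ (2 firings)

step 1: fire T2:  (A=3, B=4, C=3, D=3, E=1, F=1, G=1) → (A=3, B=3, C=5, D=3, E=1, F=1, G=2)
step 2: fire T3:  (A=3, B=3, C=5, D=3, E=1, F=1, G=2) → (A=0, B=1, C=5, D=3, E=1, F=1, G=2)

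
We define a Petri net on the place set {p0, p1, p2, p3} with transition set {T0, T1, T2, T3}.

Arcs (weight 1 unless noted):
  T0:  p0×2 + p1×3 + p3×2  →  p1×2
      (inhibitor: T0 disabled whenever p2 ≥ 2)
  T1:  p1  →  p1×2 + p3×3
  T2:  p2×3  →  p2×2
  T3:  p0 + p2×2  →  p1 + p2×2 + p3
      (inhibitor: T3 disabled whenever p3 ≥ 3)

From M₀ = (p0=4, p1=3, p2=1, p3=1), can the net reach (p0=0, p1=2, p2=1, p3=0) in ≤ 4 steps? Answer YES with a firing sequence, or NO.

step 1: fire T1:  (p0=4, p1=3, p2=1, p3=1) → (p0=4, p1=4, p2=1, p3=4)
step 2: fire T0:  (p0=4, p1=4, p2=1, p3=4) → (p0=2, p1=3, p2=1, p3=2)
step 3: fire T0:  (p0=2, p1=3, p2=1, p3=2) → (p0=0, p1=2, p2=1, p3=0)

YES — reachable via ⟨T1, T0, T0⟩ (3 firings)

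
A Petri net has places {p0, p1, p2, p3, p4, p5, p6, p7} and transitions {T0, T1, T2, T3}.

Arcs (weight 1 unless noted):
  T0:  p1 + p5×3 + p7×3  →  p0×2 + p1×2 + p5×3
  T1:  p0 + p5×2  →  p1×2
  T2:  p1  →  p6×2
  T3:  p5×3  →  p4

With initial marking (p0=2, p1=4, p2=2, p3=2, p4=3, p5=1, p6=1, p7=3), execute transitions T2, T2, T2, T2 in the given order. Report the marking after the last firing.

(p0=2, p1=0, p2=2, p3=2, p4=3, p5=1, p6=9, p7=3)

step 1: fire T2:  (p0=2, p1=4, p2=2, p3=2, p4=3, p5=1, p6=1, p7=3) → (p0=2, p1=3, p2=2, p3=2, p4=3, p5=1, p6=3, p7=3)
step 2: fire T2:  (p0=2, p1=3, p2=2, p3=2, p4=3, p5=1, p6=3, p7=3) → (p0=2, p1=2, p2=2, p3=2, p4=3, p5=1, p6=5, p7=3)
step 3: fire T2:  (p0=2, p1=2, p2=2, p3=2, p4=3, p5=1, p6=5, p7=3) → (p0=2, p1=1, p2=2, p3=2, p4=3, p5=1, p6=7, p7=3)
step 4: fire T2:  (p0=2, p1=1, p2=2, p3=2, p4=3, p5=1, p6=7, p7=3) → (p0=2, p1=0, p2=2, p3=2, p4=3, p5=1, p6=9, p7=3)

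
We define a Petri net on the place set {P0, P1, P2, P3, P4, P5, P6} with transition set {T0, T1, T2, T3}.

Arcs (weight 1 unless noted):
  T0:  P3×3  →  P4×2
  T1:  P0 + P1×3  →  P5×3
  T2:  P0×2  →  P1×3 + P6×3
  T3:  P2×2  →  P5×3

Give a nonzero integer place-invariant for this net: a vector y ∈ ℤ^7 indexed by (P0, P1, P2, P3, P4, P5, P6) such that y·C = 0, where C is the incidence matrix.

Incidence matrix C (rows=places, cols=transitions):
       T0   T1   T2   T3
   P0   0   -1   -2    0
   P1   0   -3    3    0
   P2   0    0    0   -2
   P3  -3    0    0    0
   P4   2    0    0    0
   P5   0    3    0    3
   P6   0    0    3    0

Candidate y = [0, 0, 0, 2, 3, 0, 0]; check y·C column-wise:
  col T0: 2·-3 + 3·2 = 0
  col T1: 0·-1 + 0·-3 + 2·0 + 3·0 + 0·3 = 0
  col T2: 0·-2 + 0·3 + 2·0 + 3·0 + 0·3 = 0
  col T3: 0·-2 + 2·0 + 3·0 + 0·3 = 0

y = (P0:0, P1:0, P2:0, P3:2, P4:3, P5:0, P6:0)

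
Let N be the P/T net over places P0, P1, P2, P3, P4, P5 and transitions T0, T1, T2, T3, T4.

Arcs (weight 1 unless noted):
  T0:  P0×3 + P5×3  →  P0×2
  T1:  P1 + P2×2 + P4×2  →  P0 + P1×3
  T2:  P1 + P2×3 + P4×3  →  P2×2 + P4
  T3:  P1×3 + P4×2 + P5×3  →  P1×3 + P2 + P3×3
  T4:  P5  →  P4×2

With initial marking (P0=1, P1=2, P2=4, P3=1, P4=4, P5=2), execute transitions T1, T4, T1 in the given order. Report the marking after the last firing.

(P0=3, P1=6, P2=0, P3=1, P4=2, P5=1)

step 1: fire T1:  (P0=1, P1=2, P2=4, P3=1, P4=4, P5=2) → (P0=2, P1=4, P2=2, P3=1, P4=2, P5=2)
step 2: fire T4:  (P0=2, P1=4, P2=2, P3=1, P4=2, P5=2) → (P0=2, P1=4, P2=2, P3=1, P4=4, P5=1)
step 3: fire T1:  (P0=2, P1=4, P2=2, P3=1, P4=4, P5=1) → (P0=3, P1=6, P2=0, P3=1, P4=2, P5=1)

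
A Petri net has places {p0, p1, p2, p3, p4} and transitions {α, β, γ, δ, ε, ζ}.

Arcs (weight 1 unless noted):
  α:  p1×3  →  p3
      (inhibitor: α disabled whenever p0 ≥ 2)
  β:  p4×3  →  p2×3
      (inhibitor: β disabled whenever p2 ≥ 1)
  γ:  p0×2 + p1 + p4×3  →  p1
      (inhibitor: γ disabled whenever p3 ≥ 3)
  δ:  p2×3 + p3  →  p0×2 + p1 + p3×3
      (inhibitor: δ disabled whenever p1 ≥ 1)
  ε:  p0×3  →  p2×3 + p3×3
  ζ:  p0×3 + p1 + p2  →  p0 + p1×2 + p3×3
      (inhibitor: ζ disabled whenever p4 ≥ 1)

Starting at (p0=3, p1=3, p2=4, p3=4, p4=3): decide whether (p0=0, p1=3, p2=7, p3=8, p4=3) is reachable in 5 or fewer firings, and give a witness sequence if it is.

depth 0: 1 marking
depth 1: 2 markings reached so far
depth 2: 3 markings reached so far
depth 3: 4 markings reached so far
depth 4: 4 markings reached so far
(frontier empty at depth 4; search complete)
target is not among the 4 markings reachable within 5 steps

NO — not reachable within 5 firings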